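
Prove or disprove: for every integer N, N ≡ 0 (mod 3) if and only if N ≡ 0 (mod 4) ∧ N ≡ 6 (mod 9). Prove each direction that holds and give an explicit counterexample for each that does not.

Only the reverse direction holds.

(⇒) This fails: N = 0 gives 0 ≡ 0 (mod 3) but 0 ≡ 0 (mod 9), so the conjunction on the right does not hold.

(⇐) Conversely, if N ≡ 0 (mod 4) and N ≡ 6 (mod 9), then by the Chinese remainder theorem N ≡ 24 (mod 36). Since 24 ≡ 0 (mod 3) and 3 ∣ 36, we get N ≡ 0 (mod 3).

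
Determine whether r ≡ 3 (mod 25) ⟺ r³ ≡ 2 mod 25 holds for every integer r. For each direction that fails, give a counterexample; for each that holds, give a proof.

(⇒) Suppose r ≡ 3 (mod 25). Write r = 25j + 3. Then (25j + 3)³ = 15625j³ + 5625j² + 675j + 27 = 25(625j³ + 225j² + 27j + 1) + 2, so r³ ≡ 2 (mod 25).

(⇐) Conversely, suppose r³ ≡ 2 (mod 25). The only residue r in {0, …, 24} with r³ ≡ 2 (mod 25) is r = 3, so r ≡ 3 (mod 25).

The biconditional holds.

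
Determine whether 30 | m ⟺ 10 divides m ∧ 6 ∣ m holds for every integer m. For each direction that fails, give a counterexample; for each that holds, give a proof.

The biconditional holds.

Forward direction. If 30 ∣ m, write m = 30q. Since 30 = 3·10, m = 10·(3q), so 10 ∣ m; and since 30 = 5·6, m = 6·(5q), so 6 ∣ m.

Converse. Suppose 10 ∣ m and 6 ∣ m. Any common multiple of 10 and 6 is a multiple of their lcm; here lcm(10, 6) = 10·6/gcd(10, 6) = 60/2 = 30, so 30 ∣ m.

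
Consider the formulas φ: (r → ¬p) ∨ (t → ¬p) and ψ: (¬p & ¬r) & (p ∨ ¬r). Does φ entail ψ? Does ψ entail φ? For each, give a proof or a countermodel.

(⇒) fails; (⇐) holds.

Forward direction. This fails. Under r = T, p = F, t = F, the left side is true but the right side is false.

Converse. Assume the antecedent. If r is true, the antecedent cannot hold. If r is false, (r → ¬p) ∨ (t → ¬p) reduces to true regardless of the other variables. Either way (r → ¬p) ∨ (t → ¬p) holds.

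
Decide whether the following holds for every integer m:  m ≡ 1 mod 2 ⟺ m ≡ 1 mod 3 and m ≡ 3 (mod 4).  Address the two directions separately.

Forward direction. This fails: m = 1 gives 1 ≡ 1 (mod 2) but 1 ≡ 1 (mod 4), so the conjunction on the right does not hold.

Converse. If m ≡ 1 (mod 3) and m ≡ 3 (mod 4), then by the Chinese remainder theorem m ≡ 7 (mod 12). Since 7 ≡ 1 (mod 2) and 2 ∣ 12, we get m ≡ 1 (mod 2).

Only the reverse direction holds.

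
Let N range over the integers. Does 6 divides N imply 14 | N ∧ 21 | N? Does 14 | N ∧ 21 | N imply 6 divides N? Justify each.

(⇒) fails; (⇐) holds.

(⟸) Suppose 14 ∣ N and 21 ∣ N. Any common multiple of 14 and 21 is a multiple of their lcm; here lcm(14, 21) = 14·21/gcd(14, 21) = 294/7 = 42, so 42 ∣ N. Since 6 ∣ 42, it follows that 6 ∣ N.

(⟹) This fails: take N = 6. Certainly 6 ∣ 6, but 14 ∤ 6.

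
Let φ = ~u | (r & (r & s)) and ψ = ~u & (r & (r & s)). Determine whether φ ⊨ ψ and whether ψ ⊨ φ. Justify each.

Not equivalent: only (⇐) holds.

(⇐) Assume the antecedent. If s is true, the antecedent forces (s = T, r = T, u = F), and ~u | (r & (r & s)) holds there. If s is false, the antecedent cannot hold. Either way ~u | (r & (r & s)) holds.

(⇒) This fails. Under s = F, r = F, u = F, the left side is true but the right side is false.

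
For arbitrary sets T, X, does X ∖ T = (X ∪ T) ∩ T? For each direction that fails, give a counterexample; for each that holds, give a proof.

Forward inclusion. This inclusion fails. Take T = ∅, X = {1}; then 1 ∈ X ∖ T but 1 ∉ (X ∪ T) ∩ T.

Reverse inclusion. This inclusion fails. Take T = {1}, X = ∅; then 1 ∈ (X ∪ T) ∩ T but 1 ∉ X ∖ T.

(⊆) fails and (⊇) fails.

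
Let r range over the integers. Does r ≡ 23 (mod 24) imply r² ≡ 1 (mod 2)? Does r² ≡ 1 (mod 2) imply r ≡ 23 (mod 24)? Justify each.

(⇒) holds; (⇐) fails.

[⇒] Suppose r ≡ 23 (mod 24). Then r² ≡ 23² = 529 (mod 24), and since 2 ∣ 24, also r² ≡ 1 (mod 2).

[⇐] This fails: take r = 1. Then 1² = 1 ≡ 1 (mod 2), yet 1 ≡ 1 (mod 24), not 23.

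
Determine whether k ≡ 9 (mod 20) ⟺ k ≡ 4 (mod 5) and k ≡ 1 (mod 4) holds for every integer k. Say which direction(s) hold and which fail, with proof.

Both directions hold; the statement is true.

Forward direction. Suppose k ≡ 9 (mod 20); write k = 20j + 9. Since 5 ∣ 20, reducing mod 5 gives k ≡ 9 ≡ 4 (mod 5); since 4 ∣ 20, reducing mod 4 gives k ≡ 9 ≡ 1 (mod 4).

Converse. If k ≡ 4 (mod 5) and k ≡ 1 (mod 4), then by the Chinese remainder theorem k ≡ 9 (mod 20). This is exactly k ≡ 9 (mod 20).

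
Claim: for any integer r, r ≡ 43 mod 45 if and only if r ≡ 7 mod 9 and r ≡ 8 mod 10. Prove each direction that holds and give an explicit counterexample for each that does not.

The forward direction fails; the converse holds.

(⇒) This fails: r = 43 gives 43 ≡ 43 (mod 45) but 43 ≡ 3 (mod 10), so the conjunction on the right does not hold.

(⇐) Conversely, if r ≡ 7 (mod 9) and r ≡ 8 (mod 10), then by the Chinese remainder theorem r ≡ 88 (mod 90). Since 88 ≡ 43 (mod 45) and 45 ∣ 90, we get r ≡ 43 (mod 45).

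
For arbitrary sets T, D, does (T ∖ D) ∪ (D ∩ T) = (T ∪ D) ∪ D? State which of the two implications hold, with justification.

(⟸) This inclusion fails. Take T = ∅, D = {1}; then 1 ∈ (T ∪ D) ∪ D but 1 ∉ (T ∖ D) ∪ (D ∩ T).

(⟹) Let x ∈ (T ∖ D) ∪ (D ∩ T). Then either x ∈ T and x ∉ D; or x ∈ T ∩ D. In each case x ∈ (T ∪ D) ∪ D, so (T ∖ D) ∪ (D ∩ T) ⊆ (T ∪ D) ∪ D.

Only the forward inclusion holds.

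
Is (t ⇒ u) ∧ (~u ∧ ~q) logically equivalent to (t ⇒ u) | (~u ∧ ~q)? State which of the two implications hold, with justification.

(⟹) Assume the antecedent. If q is true, the antecedent cannot hold. If q is false, (t ⇒ u) | (~u ∧ ~q) reduces to true regardless of the other variables. Either way (t ⇒ u) | (~u ∧ ~q) holds.

(⟸) This fails. Under q = T, u = F, t = F, the left side is false but the right side is true.

Not equivalent: only (⇒) holds.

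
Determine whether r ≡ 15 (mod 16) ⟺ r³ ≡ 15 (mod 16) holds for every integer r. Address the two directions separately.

Both directions hold.

Converse. Suppose r³ ≡ 15 (mod 16). The only residue r in {0, …, 15} with r³ ≡ 15 (mod 16) is r = 15, so r ≡ 15 (mod 16).

Forward direction. Suppose r ≡ 15 (mod 16). Write r = 16j + 15. Then (16j + 15)³ = 4096j³ + 11520j² + 10800j + 3375 = 16(256j³ + 720j² + 675j + 210) + 15, so r³ ≡ 15 (mod 16).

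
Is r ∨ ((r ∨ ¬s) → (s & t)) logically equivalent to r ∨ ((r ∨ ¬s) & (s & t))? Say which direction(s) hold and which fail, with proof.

The forward direction fails; the converse holds.

Forward direction. This fails. Under t = F, s = T, r = F, the left side is true but the right side is false.

Converse. Assume the antecedent. If t is true, the antecedent forces (t = T, s = F, r = T) or (t = T, s = T, r = T), and r ∨ ((r ∨ ¬s) → (s & t)) holds there. If t is false, the antecedent forces (t = F, s = F, r = T) or (t = F, s = T, r = T), and r ∨ ((r ∨ ¬s) → (s & t)) holds there. Either way r ∨ ((r ∨ ¬s) → (s & t)) holds.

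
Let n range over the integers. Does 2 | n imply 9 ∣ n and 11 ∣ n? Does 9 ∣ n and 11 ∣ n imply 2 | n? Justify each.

(⇒) fails and (⇐) fails.

(⟹) This fails: take n = 2. Certainly 2 ∣ 2, but 9 ∤ 2.

(⟸) This fails: take n = 99. Both 9 ∣ 99 and 11 ∣ 99, yet 99 is not a multiple of 2 (since 99 = 49·2 + 1), so 2 ∤ 99.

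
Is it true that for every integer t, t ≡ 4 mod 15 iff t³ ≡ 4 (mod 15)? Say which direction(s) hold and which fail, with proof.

(⇐) Suppose t³ ≡ 4 (mod 15). The only residue r in {0, …, 14} with r³ ≡ 4 (mod 15) is r = 4, so t ≡ 4 (mod 15).

(⇒) Suppose t ≡ 4 mod 15. Write t = 15j + 4. Then (15j + 4)³ = 3375j³ + 2700j² + 720j + 64 = 15(225j³ + 180j² + 48j + 4) + 4, so t³ ≡ 4 (mod 15).

Both directions hold.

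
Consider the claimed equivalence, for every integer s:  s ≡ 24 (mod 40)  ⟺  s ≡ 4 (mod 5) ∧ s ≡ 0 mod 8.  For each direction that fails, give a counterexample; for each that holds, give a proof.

[⇐] If s ≡ 4 (mod 5) and s ≡ 0 (mod 8), then by the Chinese remainder theorem s ≡ 24 (mod 40). This is exactly s ≡ 24 (mod 40).

[⇒] Suppose s ≡ 24 (mod 40); write s = 40j + 24. Since 5 ∣ 40, reducing mod 5 gives s ≡ 24 ≡ 4 (mod 5); since 8 ∣ 40, reducing mod 8 gives s ≡ 24 ≡ 0 (mod 8).

Equivalent; both directions hold.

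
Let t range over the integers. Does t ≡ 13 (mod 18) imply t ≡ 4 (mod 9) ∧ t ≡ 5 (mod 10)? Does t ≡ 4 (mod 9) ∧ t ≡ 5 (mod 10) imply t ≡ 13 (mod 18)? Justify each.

Only the converse holds.

Forward direction. This fails: t = 67 gives 67 ≡ 13 (mod 18) but 67 ≡ 7 (mod 10), so the conjunction on the right does not hold.

Converse. If t ≡ 4 (mod 9) and t ≡ 5 (mod 10), then by the Chinese remainder theorem t ≡ 85 (mod 90). Since 85 ≡ 13 (mod 18) and 18 ∣ 90, we get t ≡ 13 (mod 18).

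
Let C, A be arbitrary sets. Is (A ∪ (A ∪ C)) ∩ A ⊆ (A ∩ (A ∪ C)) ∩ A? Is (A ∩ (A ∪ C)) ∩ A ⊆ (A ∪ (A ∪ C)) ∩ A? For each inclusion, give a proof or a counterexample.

Both inclusions hold; the sets are equal.

Forward inclusion. Let x ∈ (A ∪ (A ∪ C)) ∩ A. Then either x ∈ A and x ∉ C; or x ∈ C ∩ A. In each case x ∈ (A ∩ (A ∪ C)) ∩ A, so (A ∪ (A ∪ C)) ∩ A ⊆ (A ∩ (A ∪ C)) ∩ A.

Reverse inclusion. Let x ∈ (A ∩ (A ∪ C)) ∩ A. Then either x ∈ A and x ∉ C; or x ∈ C ∩ A. In each case x ∈ (A ∪ (A ∪ C)) ∩ A, so (A ∩ (A ∪ C)) ∩ A ⊆ (A ∪ (A ∪ C)) ∩ A.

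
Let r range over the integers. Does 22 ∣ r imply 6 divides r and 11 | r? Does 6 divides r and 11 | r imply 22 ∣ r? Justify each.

[⇐] Suppose 6 ∣ r and 11 ∣ r. Any common multiple of 6 and 11 is a multiple of their lcm; here gcd(6, 11) = 1, so lcm(6, 11) = 6·11 = 66, so 66 ∣ r. Since 22 ∣ 66, it follows that 22 ∣ r.

[⇒] This fails: take r = 22. Certainly 22 ∣ 22, but 6 ∤ 22.

Only the converse holds.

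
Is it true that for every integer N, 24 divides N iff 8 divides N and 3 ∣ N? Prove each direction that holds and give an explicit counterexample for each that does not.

(⟸) Suppose 8 ∣ N and 3 ∣ N. Any common multiple of 8 and 3 is a multiple of their lcm; here gcd(8, 3) = 1, so lcm(8, 3) = 8·3 = 24, so 24 ∣ N.

(⟹) If 24 ∣ N, write N = 24q. Since 24 = 3·8, N = 8·(3q), so 8 ∣ N; and since 24 = 8·3, N = 3·(8q), so 3 ∣ N.

Both implications hold.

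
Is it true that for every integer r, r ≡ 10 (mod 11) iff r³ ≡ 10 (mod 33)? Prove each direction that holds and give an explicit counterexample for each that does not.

Only the reverse direction holds.

[⇒] This fails: take r = 21. Then 21 ≡ 10 (mod 11), but 21³ = 9261 ≡ 21 (mod 33), not 10.

[⇐] Conversely, the residues r modulo 33 with r³ ≡ 10 (mod 33) are exactly {10}, and each is ≡ 10 (mod 11).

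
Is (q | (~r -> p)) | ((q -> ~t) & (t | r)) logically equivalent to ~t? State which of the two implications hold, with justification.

Both directions fail.

(⟹) This fails. Under t = T, r = F, p = F, q = F, the left side is true but the right side is false.

(⟸) This fails. Under t = F, r = F, p = F, q = F, the left side is false but the right side is true.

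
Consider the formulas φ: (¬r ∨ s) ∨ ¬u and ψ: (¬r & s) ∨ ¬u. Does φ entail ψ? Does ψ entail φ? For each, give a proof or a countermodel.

Only the reverse direction holds.

(→) This fails. Under r = F, u = T, s = F, the left side is true but the right side is false.

(←) Assume the antecedent. If r is true, the antecedent forces (r = T, u = F, s = F) or (r = T, u = F, s = T), and (¬r ∨ s) ∨ ¬u holds there. If r is false, (¬r ∨ s) ∨ ¬u reduces to true regardless of the other variables. Either way (¬r ∨ s) ∨ ¬u holds.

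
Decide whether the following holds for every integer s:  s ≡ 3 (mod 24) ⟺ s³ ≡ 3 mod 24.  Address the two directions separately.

Equivalent; both directions hold.

Forward direction. Suppose s ≡ 3 (mod 24). Write s = 24j + 3. Then (24j + 3)³ = 13824j³ + 5184j² + 648j + 27 = 24(576j³ + 216j² + 27j + 1) + 3, so s³ ≡ 3 (mod 24).

Converse. Suppose s³ ≡ 3 (mod 24). The only residue r in {0, …, 23} with r³ ≡ 3 (mod 24) is r = 3, so s ≡ 3 (mod 24).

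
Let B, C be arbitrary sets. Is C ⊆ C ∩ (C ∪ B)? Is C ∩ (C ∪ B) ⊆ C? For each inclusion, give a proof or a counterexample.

Both inclusions hold.

(⊆) Let x ∈ C. Then either x ∈ C and x ∉ B; or x ∈ B ∩ C. In each case x ∈ C ∩ (C ∪ B), so C ⊆ C ∩ (C ∪ B).

(⊇) Let x ∈ C ∩ (C ∪ B). Then either x ∈ C and x ∉ B; or x ∈ B ∩ C. In each case x ∈ C, so C ∩ (C ∪ B) ⊆ C.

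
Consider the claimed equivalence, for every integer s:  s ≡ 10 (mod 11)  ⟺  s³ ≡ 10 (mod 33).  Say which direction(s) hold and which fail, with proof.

Only the converse holds.

(→) This fails: take s = 21. Then 21 ≡ 10 (mod 11), but 21³ = 9261 ≡ 21 (mod 33), not 10.

(←) Conversely, the residues r modulo 33 with r³ ≡ 10 (mod 33) are exactly {10}, and each is ≡ 10 (mod 11).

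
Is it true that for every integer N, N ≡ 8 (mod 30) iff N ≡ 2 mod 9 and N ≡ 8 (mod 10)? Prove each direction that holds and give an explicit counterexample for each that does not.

[⇒] This fails: N = 8 gives 8 ≡ 8 (mod 30) but 8 ≡ 8 (mod 9), so the conjunction on the right does not hold.

[⇐] Conversely, if N ≡ 2 (mod 9) and N ≡ 8 (mod 10), then by the Chinese remainder theorem N ≡ 38 (mod 90). Since 38 ≡ 8 (mod 30) and 30 ∣ 90, we get N ≡ 8 (mod 30).

Only the converse holds.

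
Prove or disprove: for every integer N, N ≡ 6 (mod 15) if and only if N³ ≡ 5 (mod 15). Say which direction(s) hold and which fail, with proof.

(→) This fails: take N = 6. Then 6 ≡ 6 (mod 15), but 6³ = 216 ≡ 6 (mod 15), not 5.

(←) This fails: take N = 5. Then 5³ = 125 ≡ 5 (mod 15), yet 5 ≡ 5 (mod 15), not 6.

(⇒) fails and (⇐) fails.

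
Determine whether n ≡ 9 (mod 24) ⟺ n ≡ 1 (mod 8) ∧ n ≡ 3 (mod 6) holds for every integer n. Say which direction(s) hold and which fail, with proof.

(⇐) If n ≡ 1 (mod 8) and n ≡ 3 (mod 6), then by the Chinese remainder theorem n ≡ 9 (mod 24). This is exactly n ≡ 9 (mod 24).

(⇒) Suppose n ≡ 9 (mod 24); write n = 24j + 9. Since 8 ∣ 24, reducing mod 8 gives n ≡ 9 ≡ 1 (mod 8); since 6 ∣ 24, reducing mod 6 gives n ≡ 9 ≡ 3 (mod 6).

Equivalent; both directions hold.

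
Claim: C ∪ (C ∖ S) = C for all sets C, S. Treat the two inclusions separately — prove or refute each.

The two sets are equal.

Forward inclusion. Let x ∈ C ∪ (C ∖ S). Then either x ∈ C and x ∉ S; or x ∈ C ∩ S. In each case x ∈ C, so C ∪ (C ∖ S) ⊆ C.

Reverse inclusion. Let x ∈ C. Then either x ∈ C and x ∉ S; or x ∈ C ∩ S. In each case x ∈ C ∪ (C ∖ S), so C ⊆ C ∪ (C ∖ S).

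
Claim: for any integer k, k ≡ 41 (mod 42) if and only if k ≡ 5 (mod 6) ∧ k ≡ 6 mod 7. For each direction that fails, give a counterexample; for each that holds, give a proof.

Both implications hold.

(⟹) Suppose k ≡ 41 (mod 42); write k = 42j + 41. Since 6 ∣ 42, reducing mod 6 gives k ≡ 41 ≡ 5 (mod 6); since 7 ∣ 42, reducing mod 7 gives k ≡ 41 ≡ 6 (mod 7).

(⟸) Conversely, if k ≡ 5 (mod 6) and k ≡ 6 (mod 7), then by the Chinese remainder theorem k ≡ 41 (mod 42). This is exactly k ≡ 41 (mod 42).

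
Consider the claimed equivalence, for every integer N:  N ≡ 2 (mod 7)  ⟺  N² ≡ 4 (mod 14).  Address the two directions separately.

Neither implication holds.

(⟹) This fails: take N = 9. Then 9 ≡ 2 (mod 7), but 9² = 81 ≡ 11 (mod 14), not 4.

(⟸) This fails: take N = 12. Then 12² = 144 ≡ 4 (mod 14), yet 12 ≡ 5 (mod 7), not 2.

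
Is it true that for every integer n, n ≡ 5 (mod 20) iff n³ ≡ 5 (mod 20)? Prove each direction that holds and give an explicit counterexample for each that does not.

(⟸) Suppose n³ ≡ 5 (mod 20). The only residue r in {0, …, 19} with r³ ≡ 5 (mod 20) is r = 5, so n ≡ 5 (mod 20).

(⟹) Suppose n ≡ 5 (mod 20). Write n = 20j + 5. Then (20j + 5)³ = 8000j³ + 6000j² + 1500j + 125 = 20(400j³ + 300j² + 75j + 6) + 5, so n³ ≡ 5 (mod 20).

Both directions hold.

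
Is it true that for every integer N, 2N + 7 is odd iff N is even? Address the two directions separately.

(⟹) This fails: take N = 7. Then 2N + 7 = 21, which is odd, yet N = 7 is odd, not even.

(⟸) Suppose N is even. Since 2 is even, 2N is even for every N, so 2N + 7 has the same parity as 7, which is odd. Hence 2N + 7 is odd.

The forward direction fails; the converse holds.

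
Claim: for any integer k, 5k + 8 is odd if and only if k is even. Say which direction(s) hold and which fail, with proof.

Neither direction holds.

Forward direction. This fails: k = 3 gives 5k + 8 = 23, which is odd, but 3 is odd, not even.

Converse. This also fails: k = 4 is even, but 5k + 8 = 28 is even, not odd.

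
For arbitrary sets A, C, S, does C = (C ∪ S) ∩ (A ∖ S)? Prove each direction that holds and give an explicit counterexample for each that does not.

The sets are not equal: only the reverse inclusion holds.

Forward inclusion. This inclusion fails. Take A = ∅, C = {1}, S = ∅; then 1 ∈ C but 1 ∉ (C ∪ S) ∩ (A ∖ S).

Reverse inclusion. Let x ∈ (C ∪ S) ∩ (A ∖ S). Then x ∈ A ∩ C and x ∉ S, from which x ∈ C.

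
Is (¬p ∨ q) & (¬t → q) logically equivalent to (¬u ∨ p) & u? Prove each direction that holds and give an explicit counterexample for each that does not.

Neither direction holds.

Forward direction. This fails. Under p = F, t = T, q = F, u = F, the left side is true but the right side is false.

Converse. This fails. Under p = T, t = F, q = F, u = T, the left side is false but the right side is true.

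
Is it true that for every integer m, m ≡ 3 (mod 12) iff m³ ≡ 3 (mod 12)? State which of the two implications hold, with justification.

Both directions hold; the statement is true.

Forward direction. Suppose m ≡ 3 (mod 12). Write m = 12j + 3. Then (12j + 3)³ = 1728j³ + 1296j² + 324j + 27 = 12(144j³ + 108j² + 27j + 2) + 3, so m³ ≡ 3 (mod 12).

Converse. Suppose m³ ≡ 3 (mod 12). The only residue r in {0, …, 11} with r³ ≡ 3 (mod 12) is r = 3, so m ≡ 3 (mod 12).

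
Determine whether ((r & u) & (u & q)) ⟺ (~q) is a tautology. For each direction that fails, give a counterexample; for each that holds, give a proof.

Both directions fail.

(⟹) This fails. Under r = T, u = T, q = T, the left side is true but the right side is false.

(⟸) This fails. Under r = F, u = F, q = F, the left side is false but the right side is true.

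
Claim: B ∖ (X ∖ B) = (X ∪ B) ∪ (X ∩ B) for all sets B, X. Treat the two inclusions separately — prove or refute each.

(⊆) Let x ∈ B ∖ (X ∖ B). Then either x ∈ B and x ∉ X; or x ∈ B ∩ X. In each case x ∈ (X ∪ B) ∪ (X ∩ B), so B ∖ (X ∖ B) ⊆ (X ∪ B) ∪ (X ∩ B).

(⊇) This inclusion fails. Take B = ∅, X = {1}; then 1 ∈ (X ∪ B) ∪ (X ∩ B) but 1 ∉ B ∖ (X ∖ B).

(⊆) holds; (⊇) fails.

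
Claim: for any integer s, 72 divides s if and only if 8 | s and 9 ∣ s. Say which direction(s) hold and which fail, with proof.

Both directions hold.

(→) If 72 ∣ s, write s = 72q. Since 72 = 9·8, s = 8·(9q), so 8 ∣ s; and since 72 = 8·9, s = 9·(8q), so 9 ∣ s.

(←) Suppose 8 ∣ s and 9 ∣ s. Any common multiple of 8 and 9 is a multiple of their lcm; here gcd(8, 9) = 1, so lcm(8, 9) = 8·9 = 72, so 72 ∣ s.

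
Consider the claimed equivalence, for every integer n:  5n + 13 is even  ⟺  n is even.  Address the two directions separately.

(→) This fails: n = 5 gives 5n + 13 = 38, which is even, but 5 is odd, not even.

(←) This also fails: n = 0 is even, but 5n + 13 = 13 is odd, not even.

Neither direction holds.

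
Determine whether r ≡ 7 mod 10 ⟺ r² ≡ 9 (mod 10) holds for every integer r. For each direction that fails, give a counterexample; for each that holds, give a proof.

Only the forward direction holds.

(←) This fails: take r = 3. Then 3² = 9 ≡ 9 (mod 10), yet 3 ≡ 3 (mod 10), not 7.

(→) Suppose r ≡ 7 mod 10. Write r = 10j + 7. Then (10j + 7)² = 100j² + 140j + 49 = 10(10j² + 14j + 4) + 9, so r² ≡ 9 (mod 10).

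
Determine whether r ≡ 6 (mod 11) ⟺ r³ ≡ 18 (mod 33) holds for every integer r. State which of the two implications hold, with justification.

[⇒] This fails: take r = 17. Then 17 ≡ 6 (mod 11), but 17³ = 4913 ≡ 29 (mod 33), not 18.

[⇐] Conversely, the residues r modulo 33 with r³ ≡ 18 (mod 33) are exactly {6}, and each is ≡ 6 (mod 11).

Only the converse holds.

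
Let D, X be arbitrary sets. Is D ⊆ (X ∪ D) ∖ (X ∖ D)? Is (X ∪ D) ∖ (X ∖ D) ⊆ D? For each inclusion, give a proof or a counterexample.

Both inclusions hold.

(⊆) Let x ∈ D. Then either x ∈ D and x ∉ X; or x ∈ D ∩ X. In each case x ∈ (X ∪ D) ∖ (X ∖ D), so D ⊆ (X ∪ D) ∖ (X ∖ D).

(⊇) Let x ∈ (X ∪ D) ∖ (X ∖ D). Then either x ∈ D and x ∉ X; or x ∈ D ∩ X. In each case x ∈ D, so (X ∪ D) ∖ (X ∖ D) ⊆ D.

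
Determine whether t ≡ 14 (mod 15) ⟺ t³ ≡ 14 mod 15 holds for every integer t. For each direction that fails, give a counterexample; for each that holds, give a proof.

(⇒) Suppose t ≡ 14 (mod 15). Write t = 15j + 14. Then (15j + 14)³ = 3375j³ + 9450j² + 8820j + 2744 = 15(225j³ + 630j² + 588j + 182) + 14, so t³ ≡ 14 (mod 15).

(⇐) Conversely, suppose t³ ≡ 14 (mod 15). The only residue r in {0, …, 14} with r³ ≡ 14 (mod 15) is r = 14, so t ≡ 14 (mod 15).

Both directions hold; the statement is true.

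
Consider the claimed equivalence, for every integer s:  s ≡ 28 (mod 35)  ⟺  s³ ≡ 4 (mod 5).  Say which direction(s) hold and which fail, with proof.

(⇒) fails and (⇐) fails.

Forward direction. This fails: take s = 28. Then 28 ≡ 28 (mod 35), but 28³ = 21952 ≡ 2 (mod 5), not 4.

Converse. This fails: take s = 4. Then 4³ = 64 ≡ 4 (mod 5), yet 4 ≡ 4 (mod 35), not 28.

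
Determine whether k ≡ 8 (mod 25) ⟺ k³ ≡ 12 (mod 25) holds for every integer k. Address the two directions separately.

Both directions hold.

(→) Suppose k ≡ 8 (mod 25). Write k = 25j + 8. Then (25j + 8)³ = 15625j³ + 15000j² + 4800j + 512 = 25(625j³ + 600j² + 192j + 20) + 12, so k³ ≡ 12 (mod 25).

(←) Conversely, suppose k³ ≡ 12 (mod 25). The only residue r in {0, …, 24} with r³ ≡ 12 (mod 25) is r = 8, so k ≡ 8 (mod 25).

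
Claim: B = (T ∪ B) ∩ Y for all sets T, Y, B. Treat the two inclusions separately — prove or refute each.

Neither inclusion holds.

(⟹) This inclusion fails. Take T = ∅, Y = ∅, B = {1}; then 1 ∈ B but 1 ∉ (T ∪ B) ∩ Y.

(⟸) This inclusion fails. Take T = {1}, Y = {1}, B = ∅; then 1 ∈ (T ∪ B) ∩ Y but 1 ∉ B.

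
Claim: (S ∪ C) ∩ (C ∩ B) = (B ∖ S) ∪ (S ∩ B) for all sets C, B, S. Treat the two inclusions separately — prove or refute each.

(⊆) Let x ∈ (S ∪ C) ∩ (C ∩ B). Then either x ∈ C ∩ B and x ∉ S; or x ∈ C ∩ B ∩ S. In each case x ∈ (B ∖ S) ∪ (S ∩ B), so (S ∪ C) ∩ (C ∩ B) ⊆ (B ∖ S) ∪ (S ∩ B).

(⊇) This inclusion fails. Take C = ∅, B = {1}, S = ∅; then 1 ∈ (B ∖ S) ∪ (S ∩ B) but 1 ∉ (S ∪ C) ∩ (C ∩ B).

The sets are not equal: only the forward inclusion holds.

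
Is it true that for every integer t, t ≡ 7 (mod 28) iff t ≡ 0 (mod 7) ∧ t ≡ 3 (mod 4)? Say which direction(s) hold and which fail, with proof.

Both implications hold.

(⇒) Suppose t ≡ 7 (mod 28); write t = 28j + 7. Since 7 ∣ 28, reducing mod 7 gives t ≡ 7 ≡ 0 (mod 7); since 4 ∣ 28, reducing mod 4 gives t ≡ 7 ≡ 3 (mod 4).

(⇐) Conversely, if t ≡ 0 (mod 7) and t ≡ 3 (mod 4), then by the Chinese remainder theorem t ≡ 7 (mod 28). This is exactly t ≡ 7 (mod 28).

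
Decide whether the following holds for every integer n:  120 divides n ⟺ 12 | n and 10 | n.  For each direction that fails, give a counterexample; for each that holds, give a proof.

(⇐) This fails: take n = 60. Both 12 ∣ 60 and 10 ∣ 60, yet 60 is not a multiple of 120 (since 60 = 0·120 + 60), so 120 ∤ 60.

(⇒) If 120 ∣ n, write n = 120q. Since 120 = 10·12, n = 12·(10q), so 12 ∣ n; and since 120 = 12·10, n = 10·(12q), so 10 ∣ n.

Not equivalent: only (⇒) holds.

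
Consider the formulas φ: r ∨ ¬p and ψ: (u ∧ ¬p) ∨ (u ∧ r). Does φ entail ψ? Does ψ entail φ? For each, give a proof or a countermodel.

(⇒) fails; (⇐) holds.

(←) Assume the antecedent. If r is true, r ∨ ¬p reduces to true regardless of the other variables. If r is false, the antecedent forces (u = T, r = F, p = F), and r ∨ ¬p holds there. Either way r ∨ ¬p holds.

(→) This fails. Under u = F, r = F, p = F, the left side is true but the right side is false.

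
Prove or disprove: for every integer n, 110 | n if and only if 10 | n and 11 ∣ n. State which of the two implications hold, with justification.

[⇒] If 110 ∣ n, write n = 110q. Since 110 = 11·10, n = 10·(11q), so 10 ∣ n; and since 110 = 10·11, n = 11·(10q), so 11 ∣ n.

[⇐] Suppose 10 ∣ n and 11 ∣ n. Any common multiple of 10 and 11 is a multiple of their lcm; here gcd(10, 11) = 1, so lcm(10, 11) = 10·11 = 110, so 110 ∣ n.

Both directions hold.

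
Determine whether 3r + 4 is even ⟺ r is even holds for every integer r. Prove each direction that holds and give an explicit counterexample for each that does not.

(→) Suppose 3r + 4 is even. Since 3 is odd, 3r and r have the same parity, so 3r + 4 ≡ r + 4 (mod 2). As 4 is even, 3r + 4 is even exactly when r is even. Thus r is even.

(←) Conversely, suppose r is even; write r = 2j. Then 3r + 4 = 3·(2j) + 4 = 2·3j + 4, which is even.

The biconditional holds.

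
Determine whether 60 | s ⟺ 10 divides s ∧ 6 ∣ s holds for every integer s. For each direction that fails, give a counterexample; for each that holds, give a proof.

Only the forward direction holds.

(⇐) This fails: take s = 30. Both 10 ∣ 30 and 6 ∣ 30, yet 30 is not a multiple of 60 (since 30 = 0·60 + 30), so 60 ∤ 30.

(⇒) If 60 ∣ s, write s = 60q. Since 60 = 6·10, s = 10·(6q), so 10 ∣ s; and since 60 = 10·6, s = 6·(10q), so 6 ∣ s.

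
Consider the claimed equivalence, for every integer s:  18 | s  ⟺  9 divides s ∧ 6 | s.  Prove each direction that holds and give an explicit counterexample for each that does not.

(⟹) If 18 ∣ s, write s = 18q. Since 18 = 2·9, s = 9·(2q), so 9 ∣ s; and since 18 = 3·6, s = 6·(3q), so 6 ∣ s.

(⟸) Suppose 9 ∣ s and 6 ∣ s. Any common multiple of 9 and 6 is a multiple of their lcm; here lcm(9, 6) = 9·6/gcd(9, 6) = 54/3 = 18, so 18 ∣ s.

Both implications hold.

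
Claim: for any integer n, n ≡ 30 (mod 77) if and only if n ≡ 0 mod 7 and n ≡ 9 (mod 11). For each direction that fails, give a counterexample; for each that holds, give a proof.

Both directions fail.

[⇒] This fails: n = 30 gives 30 ≡ 30 (mod 77) but 30 ≡ 2 (mod 7), so the conjunction on the right does not hold.

[⇐] This fails: n = 42 satisfies both congruences on the right (42 ≡ 0 mod 7 and 42 ≡ 9 mod 11) yet 42 ≡ 42 (mod 77), not 30.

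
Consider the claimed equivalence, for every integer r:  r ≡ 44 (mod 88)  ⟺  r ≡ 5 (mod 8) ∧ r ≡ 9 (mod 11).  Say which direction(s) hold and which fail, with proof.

(⇒) This fails: r = 44 gives 44 ≡ 44 (mod 88) but 44 ≡ 4 (mod 8), so the conjunction on the right does not hold.

(⇐) This fails: r = 53 satisfies both congruences on the right (53 ≡ 5 mod 8 and 53 ≡ 9 mod 11) yet 53 ≡ 53 (mod 88), not 44.

Neither direction holds.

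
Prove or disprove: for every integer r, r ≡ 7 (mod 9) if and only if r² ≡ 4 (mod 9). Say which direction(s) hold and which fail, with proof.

Converse. This fails: take r = 2. Then 2² = 4 ≡ 4 (mod 9), yet 2 ≡ 2 (mod 9), not 7.

Forward direction. Suppose r ≡ 7 (mod 9). Write r = 9j + 7. Then (9j + 7)² = 81j² + 126j + 49 = 9(9j² + 14j + 5) + 4, so r² ≡ 4 (mod 9).

Only the forward implication holds.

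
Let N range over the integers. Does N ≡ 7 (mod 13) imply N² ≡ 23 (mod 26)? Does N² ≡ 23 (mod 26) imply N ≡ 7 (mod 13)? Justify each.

(⇒) fails and (⇐) fails.

(⇒) This fails: take N = 20. Then 20 ≡ 7 (mod 13), but 20² = 400 ≡ 10 (mod 26), not 23.

(⇐) This fails: take N = 19. Then 19² = 361 ≡ 23 (mod 26), yet 19 ≡ 6 (mod 13), not 7.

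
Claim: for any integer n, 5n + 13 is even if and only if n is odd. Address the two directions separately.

Converse. Suppose n is odd; write n = 2j + 1. Then 5n + 13 = 5·(2j + 1) + 13 = 2·5j + 18, which is even.

Forward direction. Suppose 5n + 13 is even. Since 5 is odd, 5n and n have the same parity, so 5n + 13 ≡ n + 13 (mod 2). As 13 is odd, 5n + 13 is even exactly when n is odd. Thus n is odd.

Both directions hold.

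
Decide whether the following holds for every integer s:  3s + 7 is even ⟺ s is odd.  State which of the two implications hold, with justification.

Forward direction. Suppose 3s + 7 is even. Since 3 is odd, 3s and s have the same parity, so 3s + 7 ≡ s + 7 (mod 2). As 7 is odd, 3s + 7 is even exactly when s is odd. Thus s is odd.

Converse. Suppose s is odd; write s = 2j + 1. Then 3s + 7 = 3·(2j + 1) + 7 = 2·3j + 10, which is even.

The biconditional holds.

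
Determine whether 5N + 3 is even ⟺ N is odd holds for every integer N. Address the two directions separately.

[⇐] Suppose N is odd; write N = 2j + 1. Then 5N + 3 = 5·(2j + 1) + 3 = 2·5j + 8, which is even.

[⇒] Suppose 5N + 3 is even. Since 5 is odd, 5N and N have the same parity, so 5N + 3 ≡ N + 3 (mod 2). As 3 is odd, 5N + 3 is even exactly when N is odd. Thus N is odd.

Equivalent; both directions hold.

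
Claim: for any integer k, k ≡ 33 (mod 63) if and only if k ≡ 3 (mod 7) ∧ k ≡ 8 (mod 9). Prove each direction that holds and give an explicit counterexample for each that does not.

Neither implication holds.

(→) This fails: k = 33 gives 33 ≡ 33 (mod 63) but 33 ≡ 5 (mod 7), so the conjunction on the right does not hold.

(←) This fails: k = 17 satisfies both congruences on the right (17 ≡ 3 mod 7 and 17 ≡ 8 mod 9) yet 17 ≡ 17 (mod 63), not 33.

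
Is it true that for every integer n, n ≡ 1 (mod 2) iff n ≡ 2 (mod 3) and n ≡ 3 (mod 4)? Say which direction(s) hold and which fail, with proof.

Only the converse holds.

(⟸) If n ≡ 2 (mod 3) and n ≡ 3 (mod 4), then by the Chinese remainder theorem n ≡ 11 (mod 12). Since 11 ≡ 1 (mod 2) and 2 ∣ 12, we get n ≡ 1 (mod 2).

(⟹) This fails: n = 1 gives 1 ≡ 1 (mod 2) but 1 ≡ 1 (mod 3), so the conjunction on the right does not hold.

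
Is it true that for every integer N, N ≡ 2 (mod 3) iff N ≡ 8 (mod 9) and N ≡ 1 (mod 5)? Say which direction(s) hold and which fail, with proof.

(⇒) This fails: N = 32 gives 32 ≡ 2 (mod 3) but 32 ≡ 5 (mod 9), so the conjunction on the right does not hold.

(⇐) Conversely, if N ≡ 8 (mod 9) and N ≡ 1 (mod 5), then by the Chinese remainder theorem N ≡ 26 (mod 45). Since 26 ≡ 2 (mod 3) and 3 ∣ 45, we get N ≡ 2 (mod 3).

(⇒) fails; (⇐) holds.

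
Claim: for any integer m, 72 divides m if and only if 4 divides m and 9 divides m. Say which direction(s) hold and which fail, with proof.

[⇒] If 72 ∣ m, write m = 72q. Since 72 = 18·4, m = 4·(18q), so 4 ∣ m; and since 72 = 8·9, m = 9·(8q), so 9 ∣ m.

[⇐] This fails: take m = 36. Both 4 ∣ 36 and 9 ∣ 36, yet 36 is not a multiple of 72 (since 36 = 0·72 + 36), so 72 ∤ 36.

Not equivalent: only (⇒) holds.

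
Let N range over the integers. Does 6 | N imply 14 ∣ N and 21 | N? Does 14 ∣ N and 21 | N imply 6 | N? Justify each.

Not equivalent: only (⇐) holds.

(⇒) This fails: take N = 6. Certainly 6 ∣ 6, but 14 ∤ 6.

(⇐) Suppose 14 ∣ N and 21 ∣ N. Any common multiple of 14 and 21 is a multiple of their lcm; here lcm(14, 21) = 14·21/gcd(14, 21) = 294/7 = 42, so 42 ∣ N. Since 6 ∣ 42, it follows that 6 ∣ N.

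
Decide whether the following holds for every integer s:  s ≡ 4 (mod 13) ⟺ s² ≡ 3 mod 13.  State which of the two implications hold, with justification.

(⇒) holds; (⇐) fails.

[⇒] Suppose s ≡ 4 (mod 13). Write s = 13j + 4. Then (13j + 4)² = 169j² + 104j + 16 = 13(13j² + 8j + 1) + 3, so s² ≡ 3 (mod 13).

[⇐] This fails: take s = 9. Then 9² = 81 ≡ 3 (mod 13), yet 9 ≡ 9 (mod 13), not 4.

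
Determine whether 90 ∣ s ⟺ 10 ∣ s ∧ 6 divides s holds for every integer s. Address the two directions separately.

The forward direction holds; the converse fails.

[⇒] If 90 ∣ s, write s = 90q. Since 90 = 9·10, s = 10·(9q), so 10 ∣ s; and since 90 = 15·6, s = 6·(15q), so 6 ∣ s.

[⇐] This fails: take s = 30. Both 10 ∣ 30 and 6 ∣ 30, yet 30 is not a multiple of 90 (since 30 = 0·90 + 30), so 90 ∤ 30.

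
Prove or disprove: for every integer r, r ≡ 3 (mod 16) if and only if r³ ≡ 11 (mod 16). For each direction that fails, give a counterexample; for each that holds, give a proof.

The biconditional holds.

(⟸) Suppose r³ ≡ 11 (mod 16). The only residue r in {0, …, 15} with r³ ≡ 11 (mod 16) is r = 3, so r ≡ 3 (mod 16).

(⟹) Suppose r ≡ 3 (mod 16). Write r = 16j + 3. Then (16j + 3)³ = 4096j³ + 2304j² + 432j + 27 = 16(256j³ + 144j² + 27j + 1) + 11, so r³ ≡ 11 (mod 16).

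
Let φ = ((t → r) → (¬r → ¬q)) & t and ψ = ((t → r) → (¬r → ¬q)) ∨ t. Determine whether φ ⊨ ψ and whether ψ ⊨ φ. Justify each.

(⇒) holds; (⇐) fails.

(⇒) Assume the antecedent. If r is true, ((t → r) → (¬r → ¬q)) ∨ t reduces to true regardless of the other variables. If r is false, the antecedent forces (r = F, t = T, q = F) or (r = F, t = T, q = T), and ((t → r) → (¬r → ¬q)) ∨ t holds there. Either way ((t → r) → (¬r → ¬q)) ∨ t holds.

(⇐) This fails. Under r = F, t = F, q = F, the left side is false but the right side is true.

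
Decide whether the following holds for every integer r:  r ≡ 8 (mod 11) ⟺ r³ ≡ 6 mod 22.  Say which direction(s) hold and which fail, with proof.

Only the reverse direction holds.

Forward direction. This fails: take r = 19. Then 19 ≡ 8 (mod 11), but 19³ = 6859 ≡ 17 (mod 22), not 6.

Converse. The residues r modulo 22 with r³ ≡ 6 (mod 22) are exactly {8}, and each is ≡ 8 (mod 11).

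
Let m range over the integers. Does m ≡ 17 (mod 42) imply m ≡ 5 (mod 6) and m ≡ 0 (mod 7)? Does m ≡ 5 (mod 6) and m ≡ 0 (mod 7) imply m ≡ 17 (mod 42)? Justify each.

(⇒) fails and (⇐) fails.

[⇒] This fails: m = 17 gives 17 ≡ 17 (mod 42) but 17 ≡ 3 (mod 7), so the conjunction on the right does not hold.

[⇐] This fails: m = 35 satisfies both congruences on the right (35 ≡ 5 mod 6 and 35 ≡ 0 mod 7) yet 35 ≡ 35 (mod 42), not 17.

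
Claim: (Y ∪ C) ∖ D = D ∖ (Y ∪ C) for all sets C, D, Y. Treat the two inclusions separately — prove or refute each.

(⊆) This inclusion fails. Take C = {1}, D = ∅, Y = ∅; then 1 ∈ (Y ∪ C) ∖ D but 1 ∉ D ∖ (Y ∪ C).

(⊇) This inclusion fails. Take C = ∅, D = {1}, Y = ∅; then 1 ∈ D ∖ (Y ∪ C) but 1 ∉ (Y ∪ C) ∖ D.

(⊆) fails and (⊇) fails.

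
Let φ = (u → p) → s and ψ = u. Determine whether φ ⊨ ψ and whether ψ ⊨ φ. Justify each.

(⇒) This fails. Under u = F, p = F, s = T, the left side is true but the right side is false.

(⇐) This fails. Under u = T, p = T, s = F, the left side is false but the right side is true.

Neither direction holds.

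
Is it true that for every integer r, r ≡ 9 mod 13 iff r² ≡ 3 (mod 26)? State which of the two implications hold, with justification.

Forward direction. This fails: take r = 22. Then 22 ≡ 9 (mod 13), but 22² = 484 ≡ 16 (mod 26), not 3.

Converse. This fails: take r = 17. Then 17² = 289 ≡ 3 (mod 26), yet 17 ≡ 4 (mod 13), not 9.

Neither implication holds.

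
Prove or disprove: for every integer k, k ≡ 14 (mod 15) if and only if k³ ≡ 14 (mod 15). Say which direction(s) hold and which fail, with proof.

(→) Suppose k ≡ 14 (mod 15). Write k = 15j + 14. Then (15j + 14)³ = 3375j³ + 9450j² + 8820j + 2744 = 15(225j³ + 630j² + 588j + 182) + 14, so k³ ≡ 14 (mod 15).

(←) Conversely, suppose k³ ≡ 14 (mod 15). The only residue r in {0, …, 14} with r³ ≡ 14 (mod 15) is r = 14, so k ≡ 14 (mod 15).

Both directions hold.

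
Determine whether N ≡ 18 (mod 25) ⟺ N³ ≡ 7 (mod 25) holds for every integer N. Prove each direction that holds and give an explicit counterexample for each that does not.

Both directions hold.

(→) Suppose N ≡ 18 (mod 25). Write N = 25j + 18. Then (25j + 18)³ = 15625j³ + 33750j² + 24300j + 5832 = 25(625j³ + 1350j² + 972j + 233) + 7, so N³ ≡ 7 (mod 25).

(←) Conversely, suppose N³ ≡ 7 (mod 25). The only residue r in {0, …, 24} with r³ ≡ 7 (mod 25) is r = 18, so N ≡ 18 (mod 25).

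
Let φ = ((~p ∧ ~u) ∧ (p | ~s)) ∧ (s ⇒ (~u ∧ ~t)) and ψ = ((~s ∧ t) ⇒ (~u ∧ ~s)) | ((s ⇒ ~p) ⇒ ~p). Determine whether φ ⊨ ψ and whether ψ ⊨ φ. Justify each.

Only the forward direction holds.

[⇒] Assume the antecedent. If u is true, the antecedent cannot hold. If u is false, the consequent reduces to true regardless of the other variables. Either way the consequent holds.

[⇐] This fails. Under u = T, t = F, s = F, p = F, the left side is false but the right side is true.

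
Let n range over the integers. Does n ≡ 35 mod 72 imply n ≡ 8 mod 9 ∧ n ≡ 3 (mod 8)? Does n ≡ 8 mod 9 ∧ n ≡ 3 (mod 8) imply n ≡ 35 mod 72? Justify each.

(⟹) Suppose n ≡ 35 (mod 72); write n = 72j + 35. Since 9 ∣ 72, reducing mod 9 gives n ≡ 35 ≡ 8 (mod 9); since 8 ∣ 72, reducing mod 8 gives n ≡ 35 ≡ 3 (mod 8).

(⟸) Conversely, if n ≡ 8 (mod 9) and n ≡ 3 (mod 8), then by the Chinese remainder theorem n ≡ 35 (mod 72). This is exactly n ≡ 35 (mod 72).

Both implications hold.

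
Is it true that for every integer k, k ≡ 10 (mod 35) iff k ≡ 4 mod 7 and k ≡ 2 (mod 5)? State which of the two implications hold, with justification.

(⇒) fails and (⇐) fails.

(⇒) This fails: k = 10 gives 10 ≡ 10 (mod 35) but 10 ≡ 3 (mod 7), so the conjunction on the right does not hold.

(⇐) This fails: k = 32 satisfies both congruences on the right (32 ≡ 4 mod 7 and 32 ≡ 2 mod 5) yet 32 ≡ 32 (mod 35), not 10.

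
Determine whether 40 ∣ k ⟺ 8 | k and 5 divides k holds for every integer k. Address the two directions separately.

Both directions hold; the statement is true.

(⇒) If 40 ∣ k, write k = 40q. Since 40 = 5·8, k = 8·(5q), so 8 ∣ k; and since 40 = 8·5, k = 5·(8q), so 5 ∣ k.

(⇐) Suppose 8 ∣ k and 5 ∣ k. Any common multiple of 8 and 5 is a multiple of their lcm; here gcd(8, 5) = 1, so lcm(8, 5) = 8·5 = 40, so 40 ∣ k.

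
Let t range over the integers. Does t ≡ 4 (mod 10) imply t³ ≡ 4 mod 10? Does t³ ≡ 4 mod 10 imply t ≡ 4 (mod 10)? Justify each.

Both implications hold.

(⟹) Suppose t ≡ 4 (mod 10). Write t = 10j + 4. Then (10j + 4)³ = 1000j³ + 1200j² + 480j + 64 = 10(100j³ + 120j² + 48j + 6) + 4, so t³ ≡ 4 (mod 10).

(⟸) For the converse, argue contrapositively. If t ≢ 4 (mod 10), then t is congruent to one of 0, 1, 2, 3, 5, 6, 7, 8, 9 modulo 10, and these give t³ ≡ 0, 1, 8, 7, 5, 6, 3, 2, 9 respectively — never 4.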